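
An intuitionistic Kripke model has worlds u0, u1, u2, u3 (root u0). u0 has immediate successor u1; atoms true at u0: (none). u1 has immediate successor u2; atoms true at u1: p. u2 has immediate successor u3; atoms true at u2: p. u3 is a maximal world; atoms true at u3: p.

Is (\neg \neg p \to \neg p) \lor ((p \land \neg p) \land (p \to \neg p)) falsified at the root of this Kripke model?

Yes

u0 \nVdash (\neg \neg p \to \neg p) \lor ((p \land \neg p) \land (p \to \neg p)): neither disjunct is forced at u0.
u0 \nVdash \neg \neg p \to \neg p: already at u0 itself, u0 \Vdash \neg \neg p but u0 \nVdash \neg p.
u0 \nVdash \neg p since u1 is accessible from u0 and u1 \Vdash p.
So the root u0 does not force (\neg \neg p \to \neg p) \lor ((p \land \neg p) \land (p \to \neg p)); the model is a countermodel.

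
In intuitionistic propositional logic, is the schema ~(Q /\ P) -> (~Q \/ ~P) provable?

This is the constructively invalid direction of De Morgan's law for conjunction, which is not intuitionistically valid.
A Kripke countermodel: worlds u0, u1, u2; order generated by u0 <= u1, u0 <= u2; atoms true at each world — u0:{}; u1:{Q}; u2:{P}.
u0 ||-/- ~(Q /\ P) -> (~Q \/ ~P): already at u0 itself, u0 ||- ~(Q /\ P) but u0 ||-/- ~Q \/ ~P.
u0 ||-/- ~Q \/ ~P: neither disjunct is forced at u0.
u0 ||-/- ~Q since u1 is accessible from u0 and u1 ||- Q.
So the root u0 does not force the formula.

No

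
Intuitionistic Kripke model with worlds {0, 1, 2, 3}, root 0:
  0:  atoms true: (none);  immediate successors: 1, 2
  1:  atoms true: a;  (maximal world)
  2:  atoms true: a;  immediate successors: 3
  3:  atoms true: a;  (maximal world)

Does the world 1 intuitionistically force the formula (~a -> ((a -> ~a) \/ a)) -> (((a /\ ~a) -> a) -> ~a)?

No

1 ||-/- (~a -> ((a -> ~a) \/ a)) -> (((a /\ ~a) -> a) -> ~a): already at 1 itself, 1 ||- ~a -> ((a -> ~a) \/ a) but 1 ||-/- ((a /\ ~a) -> a) -> ~a.
1 ||-/- ((a /\ ~a) -> a) -> ~a: already at 1 itself, 1 ||- (a /\ ~a) -> a but 1 ||-/- ~a.
1 ||-/- ~a since 1 is accessible from 1 and 1 ||- a.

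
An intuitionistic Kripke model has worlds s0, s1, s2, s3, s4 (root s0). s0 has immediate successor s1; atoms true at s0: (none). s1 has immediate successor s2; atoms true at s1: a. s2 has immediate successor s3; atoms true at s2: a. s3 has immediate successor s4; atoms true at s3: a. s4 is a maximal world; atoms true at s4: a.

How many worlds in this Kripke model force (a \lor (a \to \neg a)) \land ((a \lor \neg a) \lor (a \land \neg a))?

4

s0: does not force it — s0 \nVdash (a \lor (a \to \neg a)) \land ((a \lor \neg a) \lor (a \land \neg a)) since s0 fails a \lor (a \to \neg a).
s1: forces it.
s2: forces it.
s3: forces it.
s4: forces it.
Worlds forcing the formula: {s1, s2, s3, s4}.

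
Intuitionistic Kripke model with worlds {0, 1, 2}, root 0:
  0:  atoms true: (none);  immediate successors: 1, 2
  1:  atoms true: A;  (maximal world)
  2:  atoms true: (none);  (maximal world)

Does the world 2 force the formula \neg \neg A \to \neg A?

Yes

2 \Vdash \neg \neg A \to \neg A vacuously: no world accessible from 2 forces the antecedent \neg \neg A.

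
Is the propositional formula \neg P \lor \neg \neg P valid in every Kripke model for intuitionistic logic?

No

This is the weak law of excluded middle, which is not intuitionistically valid.
A Kripke countermodel: worlds 0, 1, 2; order generated by 0 \le 1, 0 \le 2; atoms true at each world — 0:{}; 1:{P}; 2:{}.
0 \nVdash \neg P \lor \neg \neg P: neither disjunct is forced at 0.
0 \nVdash \neg P since 1 is accessible from 0 and 1 \Vdash P.
So the root 0 does not force the formula.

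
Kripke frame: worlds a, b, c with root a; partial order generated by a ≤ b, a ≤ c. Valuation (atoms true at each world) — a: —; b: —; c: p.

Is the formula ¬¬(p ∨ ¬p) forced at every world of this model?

a ⊩ ¬¬(p ∨ ¬p): no world accessible from a forces ¬(p ∨ ¬p).
Since the root a forces ¬¬(p ∨ ¬p) and forcing is persistent (monotone upward), every world forces it.

Yes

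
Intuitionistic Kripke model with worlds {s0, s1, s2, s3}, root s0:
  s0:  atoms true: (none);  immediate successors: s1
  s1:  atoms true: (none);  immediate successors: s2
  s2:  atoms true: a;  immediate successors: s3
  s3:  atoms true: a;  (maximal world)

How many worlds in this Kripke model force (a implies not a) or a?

2

s0: does not force it — s0 does not force (a implies not a) or a: neither disjunct is forced at s0.
s1: does not force it — s1 does not force (a implies not a) or a: neither disjunct is forced at s1.
s2: forces it.
s3: forces it.
Worlds forcing the formula: {s2, s3}.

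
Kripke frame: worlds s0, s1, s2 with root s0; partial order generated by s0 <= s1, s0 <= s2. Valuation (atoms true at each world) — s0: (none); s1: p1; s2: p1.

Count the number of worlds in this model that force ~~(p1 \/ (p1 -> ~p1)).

3

s0: forces it.
s1: forces it.
s2: forces it.
Worlds forcing the formula: {s0, s1, s2}.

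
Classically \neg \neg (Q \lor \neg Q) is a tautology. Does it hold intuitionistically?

This is the double negation of excluded middle, which is intuitionistically derivable.
Assuming \neg (Q \lor \neg Q): from Q we'd get Q \lor \neg Q, so \neg Q; but then Q \lor \neg Q again — contradiction. Hence \neg \neg (Q \lor \neg Q).

Yes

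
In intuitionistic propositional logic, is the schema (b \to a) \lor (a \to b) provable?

No

This is the Gödel–Dummett linearity axiom, which is not intuitionistically valid.
A Kripke countermodel: worlds u, v, w; order generated by u \le v, u \le w; atoms true at each world — u:{}; v:{b}; w:{a}.
u \nVdash (b \to a) \lor (a \to b): neither disjunct is forced at u.
u \nVdash b \to a: at the accessible world v, v \Vdash b but v \nVdash a.
v lacks atom a, so v \nVdash a.
So the root u does not force the formula.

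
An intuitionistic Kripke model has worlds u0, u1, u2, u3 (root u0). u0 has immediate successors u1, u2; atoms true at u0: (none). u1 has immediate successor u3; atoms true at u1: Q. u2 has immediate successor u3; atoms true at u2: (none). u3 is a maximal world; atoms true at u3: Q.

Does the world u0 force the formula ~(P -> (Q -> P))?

u0 ||-/- ~(P -> (Q -> P)) since u0 is accessible from u0 and u0 ||- P -> (Q -> P).
u0 ||- P -> (Q -> P) vacuously: no world accessible from u0 forces the antecedent P.

No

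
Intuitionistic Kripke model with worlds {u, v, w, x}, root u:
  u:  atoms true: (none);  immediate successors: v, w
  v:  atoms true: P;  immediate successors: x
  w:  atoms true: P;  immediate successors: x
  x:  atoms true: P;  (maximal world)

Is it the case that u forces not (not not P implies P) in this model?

No

u does not force not (not not P implies P) since v is accessible from u and v forces not not P implies P.
v forces not not P implies P: every world accessible from v that forces not not P (namely v, x) also forces P.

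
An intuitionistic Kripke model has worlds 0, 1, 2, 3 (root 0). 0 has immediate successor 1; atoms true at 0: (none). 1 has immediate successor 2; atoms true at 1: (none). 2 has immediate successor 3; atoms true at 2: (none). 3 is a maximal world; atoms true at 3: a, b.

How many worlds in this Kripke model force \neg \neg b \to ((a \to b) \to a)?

0: does not force it — 0 \nVdash \neg \neg b \to ((a \to b) \to a): already at 0 itself, 0 \Vdash \neg \neg b but 0 \nVdash (a \to b) \to a.
1: does not force it — 1 \nVdash \neg \neg b \to ((a \to b) \to a): already at 1 itself, 1 \Vdash \neg \neg b but 1 \nVdash (a \to b) \to a.
2: does not force it.
3: forces it.
Worlds forcing the formula: {3}.

1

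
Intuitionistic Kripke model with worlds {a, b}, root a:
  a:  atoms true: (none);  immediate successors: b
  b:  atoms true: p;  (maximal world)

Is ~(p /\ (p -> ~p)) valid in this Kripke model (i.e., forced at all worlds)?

Yes

a ||- ~(p /\ (p -> ~p)): no world accessible from a forces p /\ (p -> ~p).
Since the root a forces ~(p /\ (p -> ~p)) and forcing is persistent (monotone upward), every world forces it.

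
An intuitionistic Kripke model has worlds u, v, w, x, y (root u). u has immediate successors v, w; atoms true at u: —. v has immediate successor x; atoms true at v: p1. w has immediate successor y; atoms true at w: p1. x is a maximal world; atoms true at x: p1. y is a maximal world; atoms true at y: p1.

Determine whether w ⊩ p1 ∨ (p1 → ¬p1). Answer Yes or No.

Yes

w ⊩ p1 ∨ (p1 → ¬p1) via the disjunct p1.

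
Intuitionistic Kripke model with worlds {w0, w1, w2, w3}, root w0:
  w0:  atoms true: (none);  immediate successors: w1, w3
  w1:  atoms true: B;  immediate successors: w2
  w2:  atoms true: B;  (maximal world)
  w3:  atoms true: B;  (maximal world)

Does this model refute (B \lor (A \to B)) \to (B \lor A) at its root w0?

Yes

w0 \nVdash (B \lor (A \to B)) \to (B \lor A): already at w0 itself, w0 \Vdash B \lor (A \to B) but w0 \nVdash B \lor A.
w0 \nVdash B \lor A: neither disjunct is forced at w0.
w0 lacks atom B, so w0 \nVdash B.
So the root w0 does not force (B \lor (A \to B)) \to (B \lor A); the model is a countermodel.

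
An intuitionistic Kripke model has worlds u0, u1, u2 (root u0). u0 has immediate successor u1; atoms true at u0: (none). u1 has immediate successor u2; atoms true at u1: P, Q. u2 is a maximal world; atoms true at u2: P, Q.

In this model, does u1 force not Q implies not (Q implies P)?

u1 forces not Q implies not (Q implies P) vacuously: no world accessible from u1 forces the antecedent not Q.

Yes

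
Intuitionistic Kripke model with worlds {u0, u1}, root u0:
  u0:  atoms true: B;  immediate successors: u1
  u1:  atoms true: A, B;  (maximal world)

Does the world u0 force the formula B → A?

u0 ⊮ B → A: already at u0 itself, u0 ⊩ B but u0 ⊮ A.
u0 lacks atom A, so u0 ⊮ A.

No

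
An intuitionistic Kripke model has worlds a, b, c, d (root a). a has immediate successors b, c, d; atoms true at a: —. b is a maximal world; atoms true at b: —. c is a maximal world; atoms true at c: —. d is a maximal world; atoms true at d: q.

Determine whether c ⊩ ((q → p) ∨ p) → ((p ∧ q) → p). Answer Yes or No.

Yes

c ⊩ ((q → p) ∨ p) → ((p ∧ q) → p): every world accessible from c that forces (q → p) ∨ p (namely c) also forces (p ∧ q) → p.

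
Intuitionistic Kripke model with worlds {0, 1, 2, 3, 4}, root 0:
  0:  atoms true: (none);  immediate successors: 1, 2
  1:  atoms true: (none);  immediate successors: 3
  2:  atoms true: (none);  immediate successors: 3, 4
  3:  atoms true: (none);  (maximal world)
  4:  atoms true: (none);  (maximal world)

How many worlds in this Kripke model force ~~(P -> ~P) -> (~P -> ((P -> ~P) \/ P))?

0: forces it.
1: forces it.
2: forces it.
3: forces it.
4: forces it.
Worlds forcing the formula: {0, 1, 2, 3, 4}.

5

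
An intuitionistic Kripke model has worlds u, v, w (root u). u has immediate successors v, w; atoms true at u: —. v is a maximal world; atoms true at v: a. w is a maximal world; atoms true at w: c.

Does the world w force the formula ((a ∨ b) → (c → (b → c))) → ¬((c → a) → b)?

No

w ⊮ ((a ∨ b) → (c → (b → c))) → ¬((c → a) → b): already at w itself, w ⊩ (a ∨ b) → (c → (b → c)) but w ⊮ ¬((c → a) → b).
w ⊮ ¬((c → a) → b) since w is accessible from w and w ⊩ (c → a) → b.
w ⊩ (c → a) → b vacuously: no world accessible from w forces the antecedent c → a.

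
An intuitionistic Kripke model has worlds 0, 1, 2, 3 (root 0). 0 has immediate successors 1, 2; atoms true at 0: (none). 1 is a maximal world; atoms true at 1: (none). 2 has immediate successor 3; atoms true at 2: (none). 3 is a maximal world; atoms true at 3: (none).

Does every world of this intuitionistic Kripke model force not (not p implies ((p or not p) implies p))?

0 forces not (not p implies ((p or not p) implies p)): no world accessible from 0 forces not p implies ((p or not p) implies p).
Since the root 0 forces not (not p implies ((p or not p) implies p)) and forcing is persistent (monotone upward), every world forces it.

Yes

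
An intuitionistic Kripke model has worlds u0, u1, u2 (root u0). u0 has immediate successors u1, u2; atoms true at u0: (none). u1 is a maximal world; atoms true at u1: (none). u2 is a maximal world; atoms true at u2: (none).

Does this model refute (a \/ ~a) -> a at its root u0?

Yes

u0 ||-/- (a \/ ~a) -> a: already at u0 itself, u0 ||- a \/ ~a but u0 ||-/- a.
u0 lacks atom a, so u0 ||-/- a.
So the root u0 does not force (a \/ ~a) -> a; the model is a countermodel.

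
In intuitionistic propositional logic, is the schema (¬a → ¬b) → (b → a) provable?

No

This is the converse of contraposition, which is not intuitionistically valid.
A Kripke countermodel: worlds w0, w1; order generated by w0 ≤ w1; atoms true at each world — w0:{b}; w1:{a,b}.
w0 ⊮ (¬a → ¬b) → (b → a): already at w0 itself, w0 ⊩ ¬a → ¬b but w0 ⊮ b → a.
w0 ⊮ b → a: already at w0 itself, w0 ⊩ b but w0 ⊮ a.
w0 lacks atom a, so w0 ⊮ a.
So the root w0 does not force the formula.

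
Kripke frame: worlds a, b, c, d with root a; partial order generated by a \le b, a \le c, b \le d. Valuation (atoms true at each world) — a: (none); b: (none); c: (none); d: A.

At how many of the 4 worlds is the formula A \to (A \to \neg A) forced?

a: does not force it — a \nVdash A \to (A \to \neg A): at the accessible world d, d \Vdash A but d \nVdash A \to \neg A.
b: does not force it — b \nVdash A \to (A \to \neg A): at the accessible world d, d \Vdash A but d \nVdash A \to \neg A.
c: forces it.
d: does not force it.
Worlds forcing the formula: {c}.

1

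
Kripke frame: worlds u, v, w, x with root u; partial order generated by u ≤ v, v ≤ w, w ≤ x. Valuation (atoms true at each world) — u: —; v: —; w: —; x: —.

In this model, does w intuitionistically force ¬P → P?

No

w ⊮ ¬P → P: already at w itself, w ⊩ ¬P but w ⊮ P.
w lacks atom P, so w ⊮ P.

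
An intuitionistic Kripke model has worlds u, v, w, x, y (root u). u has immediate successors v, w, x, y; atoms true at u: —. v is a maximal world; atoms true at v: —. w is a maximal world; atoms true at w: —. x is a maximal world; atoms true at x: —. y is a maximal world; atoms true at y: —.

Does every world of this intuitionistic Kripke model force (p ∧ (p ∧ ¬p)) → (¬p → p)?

u ⊩ (p ∧ (p ∧ ¬p)) → (¬p → p) vacuously: no world accessible from u forces the antecedent p ∧ (p ∧ ¬p).
Since the root u forces (p ∧ (p ∧ ¬p)) → (¬p → p) and forcing is persistent (monotone upward), every world forces it.

Yes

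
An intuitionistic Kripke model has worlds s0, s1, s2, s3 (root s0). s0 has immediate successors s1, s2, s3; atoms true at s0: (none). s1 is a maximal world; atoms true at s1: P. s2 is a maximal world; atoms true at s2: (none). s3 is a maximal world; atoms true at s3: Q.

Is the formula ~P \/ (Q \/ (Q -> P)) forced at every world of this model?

Not every world: s0 ||-/- ~P \/ (Q \/ (Q -> P)).
s0 ||-/- ~P \/ (Q \/ (Q -> P)): neither disjunct is forced at s0.
s0 ||-/- ~P since s1 is accessible from s0 and s1 ||- P.

No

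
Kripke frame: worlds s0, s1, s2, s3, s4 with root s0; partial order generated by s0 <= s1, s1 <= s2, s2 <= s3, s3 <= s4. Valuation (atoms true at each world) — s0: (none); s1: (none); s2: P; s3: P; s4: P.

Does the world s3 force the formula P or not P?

s3 forces P or not P via the disjunct P.

Yes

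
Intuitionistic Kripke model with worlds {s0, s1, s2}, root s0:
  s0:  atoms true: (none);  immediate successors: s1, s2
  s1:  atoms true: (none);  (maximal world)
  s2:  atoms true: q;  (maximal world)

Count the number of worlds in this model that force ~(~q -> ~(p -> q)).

1

s0: does not force it — s0 ||-/- ~(~q -> ~(p -> q)) since s2 is accessible from s0 and s2 ||- ~q -> ~(p -> q).
s1: forces it.
s2: does not force it — s2 ||-/- ~(~q -> ~(p -> q)) since s2 is accessible from s2 and s2 ||- ~q -> ~(p -> q).
Worlds forcing the formula: {s1}.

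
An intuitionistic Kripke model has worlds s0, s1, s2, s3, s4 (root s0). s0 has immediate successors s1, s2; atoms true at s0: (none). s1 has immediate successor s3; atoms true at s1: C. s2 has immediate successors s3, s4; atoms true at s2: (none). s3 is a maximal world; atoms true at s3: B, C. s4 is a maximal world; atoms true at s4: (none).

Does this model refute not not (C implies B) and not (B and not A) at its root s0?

Yes

s0 does not force not not (C implies B) and not (B and not A) since s0 fails not (B and not A).
So the root s0 does not force not not (C implies B) and not (B and not A); the model is a countermodel.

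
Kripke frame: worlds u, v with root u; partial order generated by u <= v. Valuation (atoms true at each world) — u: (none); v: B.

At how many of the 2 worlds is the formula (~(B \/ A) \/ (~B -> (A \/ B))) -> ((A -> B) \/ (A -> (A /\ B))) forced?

u: forces it.
v: forces it.
Worlds forcing the formula: {u, v}.

2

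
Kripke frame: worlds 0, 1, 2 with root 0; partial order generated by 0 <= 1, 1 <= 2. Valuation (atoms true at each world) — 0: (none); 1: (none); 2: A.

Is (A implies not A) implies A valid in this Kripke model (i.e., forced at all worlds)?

0 forces (A implies not A) implies A vacuously: no world accessible from 0 forces the antecedent A implies not A.
Since the root 0 forces (A implies not A) implies A and forcing is persistent (monotone upward), every world forces it.

Yes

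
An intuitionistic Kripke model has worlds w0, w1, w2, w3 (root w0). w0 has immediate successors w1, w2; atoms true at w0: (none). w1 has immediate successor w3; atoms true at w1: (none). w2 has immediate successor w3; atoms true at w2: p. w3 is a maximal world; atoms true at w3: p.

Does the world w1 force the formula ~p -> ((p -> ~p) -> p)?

w1 ||- ~p -> ((p -> ~p) -> p) vacuously: no world accessible from w1 forces the antecedent ~p.

Yes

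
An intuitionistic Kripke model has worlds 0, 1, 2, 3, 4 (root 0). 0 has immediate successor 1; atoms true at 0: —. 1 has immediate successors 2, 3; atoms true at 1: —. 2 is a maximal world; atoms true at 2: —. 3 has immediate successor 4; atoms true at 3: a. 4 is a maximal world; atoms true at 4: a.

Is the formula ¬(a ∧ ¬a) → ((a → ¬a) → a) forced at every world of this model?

No

Not every world: 0 ⊮ ¬(a ∧ ¬a) → ((a → ¬a) → a).
0 ⊮ ¬(a ∧ ¬a) → ((a → ¬a) → a): already at 0 itself, 0 ⊩ ¬(a ∧ ¬a) but 0 ⊮ (a → ¬a) → a.
0 ⊮ (a → ¬a) → a: at the accessible world 2, 2 ⊩ a → ¬a but 2 ⊮ a.
2 lacks atom a, so 2 ⊮ a.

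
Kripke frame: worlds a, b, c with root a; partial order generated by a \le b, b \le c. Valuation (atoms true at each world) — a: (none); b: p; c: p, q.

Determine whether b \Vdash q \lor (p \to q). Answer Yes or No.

No

b \nVdash q \lor (p \to q): neither disjunct is forced at b.
b lacks atom q, so b \nVdash q.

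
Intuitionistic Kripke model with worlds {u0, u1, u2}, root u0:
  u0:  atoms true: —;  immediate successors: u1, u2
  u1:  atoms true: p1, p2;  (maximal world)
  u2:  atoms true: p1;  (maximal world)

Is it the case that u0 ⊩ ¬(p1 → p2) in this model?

No

u0 ⊮ ¬(p1 → p2) since u1 is accessible from u0 and u1 ⊩ p1 → p2.
u1 ⊩ p1 → p2: every world accessible from u1 that forces p1 (namely u1) also forces p2.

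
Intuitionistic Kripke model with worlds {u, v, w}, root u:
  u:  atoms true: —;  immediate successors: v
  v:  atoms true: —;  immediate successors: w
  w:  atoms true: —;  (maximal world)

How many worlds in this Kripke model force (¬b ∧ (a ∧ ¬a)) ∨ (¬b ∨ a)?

3

u: forces it.
v: forces it.
w: forces it.
Worlds forcing the formula: {u, v, w}.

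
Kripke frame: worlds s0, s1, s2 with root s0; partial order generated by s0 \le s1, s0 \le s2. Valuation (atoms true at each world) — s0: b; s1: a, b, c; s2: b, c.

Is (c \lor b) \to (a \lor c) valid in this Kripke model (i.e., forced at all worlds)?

No

Not every world: s0 \nVdash (c \lor b) \to (a \lor c).
s0 \nVdash (c \lor b) \to (a \lor c): already at s0 itself, s0 \Vdash c \lor b but s0 \nVdash a \lor c.
s0 \nVdash a \lor c: neither disjunct is forced at s0.
s0 lacks atom a, so s0 \nVdash a.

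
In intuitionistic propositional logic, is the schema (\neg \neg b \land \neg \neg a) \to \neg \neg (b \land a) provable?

This is the distribution of double negation over conjunction, which is intuitionistically derivable.
Assume \neg \neg b, \neg \neg a, and \neg (b \land a). From b we'd get \neg a (since b \land a is refuted), contradicting \neg \neg a; so \neg b, contradicting \neg \neg b.

Yes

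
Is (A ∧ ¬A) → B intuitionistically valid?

Yes

This is an instance of ex falso quodlibet, which is intuitionistically derivable.
No world can force both A and ¬A, so the antecedent A ∧ ¬A is never forced and the implication holds vacuously at every world.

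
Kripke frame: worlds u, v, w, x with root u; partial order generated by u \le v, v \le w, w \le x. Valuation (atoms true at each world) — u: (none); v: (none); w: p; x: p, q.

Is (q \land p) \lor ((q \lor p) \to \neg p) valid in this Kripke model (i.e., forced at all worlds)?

No

Not every world: u \nVdash (q \land p) \lor ((q \lor p) \to \neg p).
u \nVdash (q \land p) \lor ((q \lor p) \to \neg p): neither disjunct is forced at u.
u \nVdash q \land p since u fails q.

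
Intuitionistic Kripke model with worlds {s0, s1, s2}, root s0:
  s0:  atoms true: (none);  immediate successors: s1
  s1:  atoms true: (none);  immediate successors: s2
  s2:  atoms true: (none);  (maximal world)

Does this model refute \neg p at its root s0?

s0 \Vdash \neg p: no world accessible from s0 forces p.
So the root s0 forces \neg p; the model is not a countermodel.

No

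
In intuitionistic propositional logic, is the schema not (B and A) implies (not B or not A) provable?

No

This is the constructively invalid direction of De Morgan's law for conjunction, which is not intuitionistically valid.
A Kripke countermodel: worlds 0, 1, 2; order generated by 0 <= 1, 0 <= 2; atoms true at each world — 0:{}; 1:{B}; 2:{A}.
0 does not force not (B and A) implies (not B or not A): already at 0 itself, 0 forces not (B and A) but 0 does not force not B or not A.
0 does not force not B or not A: neither disjunct is forced at 0.
0 does not force not B since 1 is accessible from 0 and 1 forces B.
So the root 0 does not force the formula.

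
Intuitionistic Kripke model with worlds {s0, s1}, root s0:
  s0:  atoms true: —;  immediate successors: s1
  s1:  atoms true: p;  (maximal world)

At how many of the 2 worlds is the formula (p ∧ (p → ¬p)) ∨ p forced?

1

s0: does not force it — s0 ⊮ (p ∧ (p → ¬p)) ∨ p: neither disjunct is forced at s0.
s1: forces it.
Worlds forcing the formula: {s1}.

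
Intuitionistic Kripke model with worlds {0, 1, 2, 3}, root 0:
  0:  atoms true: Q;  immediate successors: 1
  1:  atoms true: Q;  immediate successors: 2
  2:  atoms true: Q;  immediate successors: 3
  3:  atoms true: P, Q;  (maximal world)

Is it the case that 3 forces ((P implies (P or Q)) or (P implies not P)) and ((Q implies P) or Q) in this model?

Yes

3 forces ((P implies (P or Q)) or (P implies not P)) and ((Q implies P) or Q) since 3 forces both conjuncts.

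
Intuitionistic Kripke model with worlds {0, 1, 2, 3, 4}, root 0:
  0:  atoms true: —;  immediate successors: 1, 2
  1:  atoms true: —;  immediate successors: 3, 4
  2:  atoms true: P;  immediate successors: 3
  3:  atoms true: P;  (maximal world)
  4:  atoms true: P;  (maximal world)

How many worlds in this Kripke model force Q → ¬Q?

5

0: forces it.
1: forces it.
2: forces it.
3: forces it.
4: forces it.
Worlds forcing the formula: {0, 1, 2, 3, 4}.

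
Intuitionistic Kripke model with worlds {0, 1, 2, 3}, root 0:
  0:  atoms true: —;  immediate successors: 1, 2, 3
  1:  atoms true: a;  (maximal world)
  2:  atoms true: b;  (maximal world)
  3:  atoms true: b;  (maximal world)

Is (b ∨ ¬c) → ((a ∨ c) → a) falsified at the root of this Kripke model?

0 ⊩ (b ∨ ¬c) → ((a ∨ c) → a): every world accessible from 0 that forces b ∨ ¬c (namely 0, 1, 2, 3) also forces (a ∨ c) → a.
So the root 0 forces (b ∨ ¬c) → ((a ∨ c) → a); the model is not a countermodel.

No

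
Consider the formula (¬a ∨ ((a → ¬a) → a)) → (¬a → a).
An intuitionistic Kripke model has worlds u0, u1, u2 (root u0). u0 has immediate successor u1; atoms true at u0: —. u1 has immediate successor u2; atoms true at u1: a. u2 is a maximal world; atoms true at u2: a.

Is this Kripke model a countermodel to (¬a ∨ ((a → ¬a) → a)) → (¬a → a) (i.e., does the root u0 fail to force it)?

u0 ⊩ (¬a ∨ ((a → ¬a) → a)) → (¬a → a): every world accessible from u0 that forces ¬a ∨ ((a → ¬a) → a) (namely u0, u1, u2) also forces ¬a → a.
So the root u0 forces (¬a ∨ ((a → ¬a) → a)) → (¬a → a); the model is not a countermodel.

No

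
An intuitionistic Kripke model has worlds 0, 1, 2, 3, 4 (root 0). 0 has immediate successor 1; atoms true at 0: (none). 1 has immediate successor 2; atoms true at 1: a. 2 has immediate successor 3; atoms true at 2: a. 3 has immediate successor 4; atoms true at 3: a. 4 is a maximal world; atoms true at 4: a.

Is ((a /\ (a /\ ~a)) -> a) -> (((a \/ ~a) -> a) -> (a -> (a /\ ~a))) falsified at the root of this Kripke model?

0 ||-/- ((a /\ (a /\ ~a)) -> a) -> (((a \/ ~a) -> a) -> (a -> (a /\ ~a))): already at 0 itself, 0 ||- (a /\ (a /\ ~a)) -> a but 0 ||-/- ((a \/ ~a) -> a) -> (a -> (a /\ ~a)).
0 ||-/- ((a \/ ~a) -> a) -> (a -> (a /\ ~a)): already at 0 itself, 0 ||- (a \/ ~a) -> a but 0 ||-/- a -> (a /\ ~a).
0 ||-/- a -> (a /\ ~a): at the accessible world 1, 1 ||- a but 1 ||-/- a /\ ~a.
So the root 0 does not force ((a /\ (a /\ ~a)) -> a) -> (((a \/ ~a) -> a) -> (a -> (a /\ ~a))); the model is a countermodel.

Yes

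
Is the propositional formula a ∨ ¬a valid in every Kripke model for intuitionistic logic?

No

This is the law of excluded middle, which is not intuitionistically valid.
A Kripke countermodel: worlds u, v; order generated by u ≤ v; atoms true at each world — u:{}; v:{a}.
u ⊮ a ∨ ¬a: neither disjunct is forced at u.
u lacks atom a, so u ⊮ a.
So the root u does not force the formula.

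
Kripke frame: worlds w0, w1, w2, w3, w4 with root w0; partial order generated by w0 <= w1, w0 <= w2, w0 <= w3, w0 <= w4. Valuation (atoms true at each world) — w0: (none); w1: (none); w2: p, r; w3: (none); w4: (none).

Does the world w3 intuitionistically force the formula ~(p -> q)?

No

w3 ||-/- ~(p -> q) since w3 is accessible from w3 and w3 ||- p -> q.
w3 ||- p -> q vacuously: no world accessible from w3 forces the antecedent p.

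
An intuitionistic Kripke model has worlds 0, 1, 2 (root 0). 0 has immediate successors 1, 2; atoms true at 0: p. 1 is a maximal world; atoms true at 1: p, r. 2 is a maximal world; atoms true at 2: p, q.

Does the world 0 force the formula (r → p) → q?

No

0 ⊮ (r → p) → q: already at 0 itself, 0 ⊩ r → p but 0 ⊮ q.
0 lacks atom q, so 0 ⊮ q.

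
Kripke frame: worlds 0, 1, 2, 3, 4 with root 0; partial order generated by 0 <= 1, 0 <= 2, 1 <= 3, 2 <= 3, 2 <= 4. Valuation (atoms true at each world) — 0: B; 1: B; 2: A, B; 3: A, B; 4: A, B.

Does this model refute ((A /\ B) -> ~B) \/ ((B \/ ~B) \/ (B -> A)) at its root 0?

0 ||- ((A /\ B) -> ~B) \/ ((B \/ ~B) \/ (B -> A)) via the disjunct (B \/ ~B) \/ (B -> A).
So the root 0 forces ((A /\ B) -> ~B) \/ ((B \/ ~B) \/ (B -> A)); the model is not a countermodel.

No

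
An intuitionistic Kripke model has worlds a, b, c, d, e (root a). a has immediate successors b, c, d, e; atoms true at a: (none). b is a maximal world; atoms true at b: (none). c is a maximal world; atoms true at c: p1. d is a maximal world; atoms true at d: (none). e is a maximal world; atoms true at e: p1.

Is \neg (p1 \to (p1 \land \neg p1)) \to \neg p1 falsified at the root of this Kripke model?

a \nVdash \neg (p1 \to (p1 \land \neg p1)) \to \neg p1: at the accessible world c, c \Vdash \neg (p1 \to (p1 \land \neg p1)) but c \nVdash \neg p1.
c \nVdash \neg p1 since c is accessible from c and c \Vdash p1.
So the root a does not force \neg (p1 \to (p1 \land \neg p1)) \to \neg p1; the model is a countermodel.

Yes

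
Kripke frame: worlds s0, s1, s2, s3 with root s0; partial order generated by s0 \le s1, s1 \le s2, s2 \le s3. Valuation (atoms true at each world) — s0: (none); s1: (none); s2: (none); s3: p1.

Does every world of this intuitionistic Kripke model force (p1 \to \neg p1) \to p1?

s0 \Vdash (p1 \to \neg p1) \to p1 vacuously: no world accessible from s0 forces the antecedent p1 \to \neg p1.
Since the root s0 forces (p1 \to \neg p1) \to p1 and forcing is persistent (monotone upward), every world forces it.

Yes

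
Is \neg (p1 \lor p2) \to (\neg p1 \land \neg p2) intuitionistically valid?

Yes

This is a constructively valid De Morgan direction (negated disjunction to conjunction of negations), which is intuitionistically derivable.
From \neg (p1 \lor p2): if p1 held then p1 \lor p2 would, contradiction — so \neg p1; similarly \neg p2.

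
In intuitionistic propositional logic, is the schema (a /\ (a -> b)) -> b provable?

This is modus ponens in implicational form, which is intuitionistically derivable.
If a world forces a and a -> b, then applying the implication at that world (which is accessible from itself) gives b.

Yes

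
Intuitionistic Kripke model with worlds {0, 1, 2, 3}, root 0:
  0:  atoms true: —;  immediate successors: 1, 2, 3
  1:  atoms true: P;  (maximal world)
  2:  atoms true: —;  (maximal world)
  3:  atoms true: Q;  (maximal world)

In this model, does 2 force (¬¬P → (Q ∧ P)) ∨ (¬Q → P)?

2 ⊩ (¬¬P → (Q ∧ P)) ∨ (¬Q → P) via the disjunct ¬¬P → (Q ∧ P).

Yes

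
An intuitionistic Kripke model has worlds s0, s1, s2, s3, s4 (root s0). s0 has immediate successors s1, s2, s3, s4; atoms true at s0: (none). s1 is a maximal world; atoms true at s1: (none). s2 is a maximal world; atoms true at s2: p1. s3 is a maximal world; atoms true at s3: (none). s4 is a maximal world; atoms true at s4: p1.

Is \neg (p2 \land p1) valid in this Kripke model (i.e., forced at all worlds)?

Yes

s0 \Vdash \neg (p2 \land p1): no world accessible from s0 forces p2 \land p1.
Since the root s0 forces \neg (p2 \land p1) and forcing is persistent (monotone upward), every world forces it.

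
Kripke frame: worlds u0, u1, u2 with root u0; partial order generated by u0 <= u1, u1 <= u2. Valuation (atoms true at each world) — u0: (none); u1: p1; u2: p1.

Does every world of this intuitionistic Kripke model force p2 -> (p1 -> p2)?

Yes

u0 ||- p2 -> (p1 -> p2) vacuously: no world accessible from u0 forces the antecedent p2.
Since the root u0 forces p2 -> (p1 -> p2) and forcing is persistent (monotone upward), every world forces it.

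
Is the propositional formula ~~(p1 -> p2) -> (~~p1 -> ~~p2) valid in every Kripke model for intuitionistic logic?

This is the distribution of double negation over implication, which is intuitionistically derivable.
Assume ~~(p1 -> p2) and ~~p1; suppose ~p2. Then p1 -> p2 would give ~p1 (by contraposition), contradicting ~~p1; so ~(p1 -> p2), contradicting ~~(p1 -> p2). Hence ~~p2.

Yes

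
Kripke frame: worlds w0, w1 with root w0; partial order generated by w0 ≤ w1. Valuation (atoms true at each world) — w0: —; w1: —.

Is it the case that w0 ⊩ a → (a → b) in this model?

w0 ⊩ a → (a → b) vacuously: no world accessible from w0 forces the antecedent a.

Yes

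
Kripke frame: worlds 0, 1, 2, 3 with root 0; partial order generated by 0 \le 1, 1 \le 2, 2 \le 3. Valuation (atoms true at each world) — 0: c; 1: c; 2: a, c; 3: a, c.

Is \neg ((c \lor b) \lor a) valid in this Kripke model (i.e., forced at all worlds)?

No

Not every world: 0 \nVdash \neg ((c \lor b) \lor a).
0 \nVdash \neg ((c \lor b) \lor a) since 0 is accessible from 0 and 0 \Vdash (c \lor b) \lor a.
0 \Vdash (c \lor b) \lor a via the disjunct c \lor b.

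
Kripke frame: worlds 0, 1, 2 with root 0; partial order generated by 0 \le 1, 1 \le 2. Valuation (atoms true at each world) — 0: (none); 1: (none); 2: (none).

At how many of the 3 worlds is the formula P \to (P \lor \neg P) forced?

3

0: forces it.
1: forces it.
2: forces it.
Worlds forcing the formula: {0, 1, 2}.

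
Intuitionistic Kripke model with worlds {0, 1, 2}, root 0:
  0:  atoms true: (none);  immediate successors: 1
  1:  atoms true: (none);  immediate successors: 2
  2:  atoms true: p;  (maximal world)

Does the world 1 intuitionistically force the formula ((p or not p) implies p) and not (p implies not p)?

Yes

1 forces ((p or not p) implies p) and not (p implies not p) since 1 forces both conjuncts.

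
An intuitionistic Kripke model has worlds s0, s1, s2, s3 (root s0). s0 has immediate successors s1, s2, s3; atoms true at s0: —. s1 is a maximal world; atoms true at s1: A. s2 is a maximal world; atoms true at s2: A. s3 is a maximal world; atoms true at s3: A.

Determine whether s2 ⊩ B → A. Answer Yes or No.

Yes

s2 ⊩ B → A vacuously: no world accessible from s2 forces the antecedent B.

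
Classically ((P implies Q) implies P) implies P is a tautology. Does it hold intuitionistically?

This is Peirce's law, which is not intuitionistically valid.
A Kripke countermodel: worlds a, b; order generated by a <= b; atoms true at each world — a:{}; b:{P}.
a does not force ((P implies Q) implies P) implies P: already at a itself, a forces (P implies Q) implies P but a does not force P.
a lacks atom P, so a does not force P.
So the root a does not force the formula.

No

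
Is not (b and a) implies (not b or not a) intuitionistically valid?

No

This is the constructively invalid direction of De Morgan's law for conjunction, which is not intuitionistically valid.
A Kripke countermodel: worlds s0, s1, s2; order generated by s0 <= s1, s0 <= s2; atoms true at each world — s0:{}; s1:{b}; s2:{a}.
s0 does not force not (b and a) implies (not b or not a): already at s0 itself, s0 forces not (b and a) but s0 does not force not b or not a.
s0 does not force not b or not a: neither disjunct is forced at s0.
s0 does not force not b since s1 is accessible from s0 and s1 forces b.
So the root s0 does not force the formula.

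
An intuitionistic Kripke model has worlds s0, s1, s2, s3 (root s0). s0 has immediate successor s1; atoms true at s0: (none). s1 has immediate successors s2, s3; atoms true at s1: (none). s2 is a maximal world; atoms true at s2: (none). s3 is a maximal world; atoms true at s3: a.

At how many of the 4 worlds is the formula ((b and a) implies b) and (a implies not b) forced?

4

s0: forces it.
s1: forces it.
s2: forces it.
s3: forces it.
Worlds forcing the formula: {s0, s1, s2, s3}.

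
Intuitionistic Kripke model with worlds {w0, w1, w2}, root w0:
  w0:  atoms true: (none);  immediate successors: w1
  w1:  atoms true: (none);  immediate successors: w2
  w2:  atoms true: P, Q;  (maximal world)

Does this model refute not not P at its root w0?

No

w0 forces not not P: no world accessible from w0 forces not P.
So the root w0 forces not not P; the model is not a countermodel.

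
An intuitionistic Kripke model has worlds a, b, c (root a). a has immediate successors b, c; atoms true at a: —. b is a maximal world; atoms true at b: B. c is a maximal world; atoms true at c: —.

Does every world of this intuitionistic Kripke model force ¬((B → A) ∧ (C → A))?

Not every world: a ⊮ ¬((B → A) ∧ (C → A)).
a ⊮ ¬((B → A) ∧ (C → A)) since c is accessible from a and c ⊩ (B → A) ∧ (C → A).
c ⊩ (B → A) ∧ (C → A) since c forces both conjuncts.

No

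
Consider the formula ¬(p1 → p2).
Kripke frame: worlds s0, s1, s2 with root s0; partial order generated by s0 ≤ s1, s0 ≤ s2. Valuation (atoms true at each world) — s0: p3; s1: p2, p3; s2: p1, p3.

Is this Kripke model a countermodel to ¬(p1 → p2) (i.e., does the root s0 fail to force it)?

Yes

s0 ⊮ ¬(p1 → p2) since s1 is accessible from s0 and s1 ⊩ p1 → p2.
s1 ⊩ p1 → p2 vacuously: no world accessible from s1 forces the antecedent p1.
So the root s0 does not force ¬(p1 → p2); the model is a countermodel.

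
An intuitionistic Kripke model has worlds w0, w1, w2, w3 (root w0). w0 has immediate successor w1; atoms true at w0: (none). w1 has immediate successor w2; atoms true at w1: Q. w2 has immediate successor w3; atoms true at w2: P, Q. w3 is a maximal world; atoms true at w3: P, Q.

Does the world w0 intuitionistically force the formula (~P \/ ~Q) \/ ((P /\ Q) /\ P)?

No

w0 ||-/- (~P \/ ~Q) \/ ((P /\ Q) /\ P): neither disjunct is forced at w0.
w0 ||-/- ~P \/ ~Q: neither disjunct is forced at w0.
w0 ||-/- ~P since w2 is accessible from w0 and w2 ||- P.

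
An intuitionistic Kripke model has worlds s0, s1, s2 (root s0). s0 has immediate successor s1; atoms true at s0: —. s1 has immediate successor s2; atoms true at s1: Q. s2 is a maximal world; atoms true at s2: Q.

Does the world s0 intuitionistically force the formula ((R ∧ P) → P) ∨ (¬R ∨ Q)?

s0 ⊩ ((R ∧ P) → P) ∨ (¬R ∨ Q) via the disjunct (R ∧ P) → P.

Yes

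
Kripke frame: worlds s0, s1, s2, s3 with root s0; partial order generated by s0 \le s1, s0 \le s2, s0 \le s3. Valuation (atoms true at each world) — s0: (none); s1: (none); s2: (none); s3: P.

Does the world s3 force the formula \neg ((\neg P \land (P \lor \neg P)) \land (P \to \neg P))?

s3 \Vdash \neg ((\neg P \land (P \lor \neg P)) \land (P \to \neg P)): no world accessible from s3 forces (\neg P \land (P \lor \neg P)) \land (P \to \neg P).

Yes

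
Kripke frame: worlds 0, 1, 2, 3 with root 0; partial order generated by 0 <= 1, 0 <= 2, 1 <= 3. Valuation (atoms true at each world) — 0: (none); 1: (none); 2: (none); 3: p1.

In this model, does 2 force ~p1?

2 ||- ~p1: no world accessible from 2 forces p1.

Yes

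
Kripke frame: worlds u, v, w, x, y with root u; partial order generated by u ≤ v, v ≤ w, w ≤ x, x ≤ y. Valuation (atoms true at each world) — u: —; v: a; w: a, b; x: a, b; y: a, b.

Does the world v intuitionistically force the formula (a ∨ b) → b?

No

v ⊮ (a ∨ b) → b: already at v itself, v ⊩ a ∨ b but v ⊮ b.
v lacks atom b, so v ⊮ b.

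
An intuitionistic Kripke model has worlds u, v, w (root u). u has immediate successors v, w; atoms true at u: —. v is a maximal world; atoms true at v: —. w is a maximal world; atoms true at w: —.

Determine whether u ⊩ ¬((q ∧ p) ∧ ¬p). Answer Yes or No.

u ⊩ ¬((q ∧ p) ∧ ¬p): no world accessible from u forces (q ∧ p) ∧ ¬p.

Yes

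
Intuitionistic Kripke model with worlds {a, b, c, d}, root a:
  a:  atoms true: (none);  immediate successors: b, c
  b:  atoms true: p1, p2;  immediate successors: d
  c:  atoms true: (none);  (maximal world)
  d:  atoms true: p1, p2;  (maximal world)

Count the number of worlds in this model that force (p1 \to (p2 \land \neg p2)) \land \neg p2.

a: does not force it — a \nVdash (p1 \to (p2 \land \neg p2)) \land \neg p2 since a fails p1 \to (p2 \land \neg p2).
b: does not force it — b \nVdash (p1 \to (p2 \land \neg p2)) \land \neg p2 since b fails p1 \to (p2 \land \neg p2).
c: forces it.
d: does not force it — d \nVdash (p1 \to (p2 \land \neg p2)) \land \neg p2 since d fails p1 \to (p2 \land \neg p2).
Worlds forcing the formula: {c}.

1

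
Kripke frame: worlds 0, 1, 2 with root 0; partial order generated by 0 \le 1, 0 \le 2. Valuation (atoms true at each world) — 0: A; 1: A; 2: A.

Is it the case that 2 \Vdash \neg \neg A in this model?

2 \Vdash \neg \neg A: no world accessible from 2 forces \neg A.

Yes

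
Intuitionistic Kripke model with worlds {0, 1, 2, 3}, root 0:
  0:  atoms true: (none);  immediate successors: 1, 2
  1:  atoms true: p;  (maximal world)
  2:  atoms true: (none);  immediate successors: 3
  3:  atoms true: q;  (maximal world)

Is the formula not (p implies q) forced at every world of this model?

Not every world: 0 does not force not (p implies q).
0 does not force not (p implies q) since 2 is accessible from 0 and 2 forces p implies q.
2 forces p implies q vacuously: no world accessible from 2 forces the antecedent p.

No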